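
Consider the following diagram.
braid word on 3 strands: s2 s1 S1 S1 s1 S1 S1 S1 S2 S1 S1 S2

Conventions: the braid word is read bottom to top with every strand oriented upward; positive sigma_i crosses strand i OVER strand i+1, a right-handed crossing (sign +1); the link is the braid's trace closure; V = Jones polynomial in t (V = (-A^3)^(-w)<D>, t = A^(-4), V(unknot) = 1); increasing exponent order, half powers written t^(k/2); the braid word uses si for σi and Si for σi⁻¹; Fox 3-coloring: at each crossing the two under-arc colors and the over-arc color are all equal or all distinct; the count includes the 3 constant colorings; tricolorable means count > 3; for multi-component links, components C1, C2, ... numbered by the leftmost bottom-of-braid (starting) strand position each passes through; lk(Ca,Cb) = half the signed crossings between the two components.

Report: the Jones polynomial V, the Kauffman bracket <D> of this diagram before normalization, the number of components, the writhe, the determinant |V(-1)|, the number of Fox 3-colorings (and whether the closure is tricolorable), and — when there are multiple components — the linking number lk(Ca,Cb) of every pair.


V(t) = -t^-7 + t^-6 - t^-5 + t^-4 + t^-2
bracket: A^-10 + A^-2 - A^2 + A^6 - A^10, w = -6
1 component, writhe -6, over 12 crossings
det 5, colorings 3 of 3^12 — not tricolorable
observation: the span of V is 5, forcing >= 5 crossings in any diagram


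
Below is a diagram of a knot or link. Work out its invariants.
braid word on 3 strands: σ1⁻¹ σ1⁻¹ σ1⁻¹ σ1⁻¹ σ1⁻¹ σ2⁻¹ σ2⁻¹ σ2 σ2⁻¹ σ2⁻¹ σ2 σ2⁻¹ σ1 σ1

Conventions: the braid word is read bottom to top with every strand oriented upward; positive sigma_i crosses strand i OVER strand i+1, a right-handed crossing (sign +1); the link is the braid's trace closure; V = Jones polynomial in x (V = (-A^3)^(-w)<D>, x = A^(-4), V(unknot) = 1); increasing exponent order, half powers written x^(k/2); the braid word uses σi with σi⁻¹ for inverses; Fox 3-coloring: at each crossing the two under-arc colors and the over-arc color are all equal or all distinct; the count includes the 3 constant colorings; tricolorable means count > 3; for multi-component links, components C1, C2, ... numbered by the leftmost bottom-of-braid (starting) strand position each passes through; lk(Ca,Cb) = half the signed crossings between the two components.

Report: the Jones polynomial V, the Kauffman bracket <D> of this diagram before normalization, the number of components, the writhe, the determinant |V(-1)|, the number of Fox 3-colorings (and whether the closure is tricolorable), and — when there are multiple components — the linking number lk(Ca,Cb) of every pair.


V = x^-8 - 2x^-7 + x^-6 - 2x^-5 + 2x^-4 + x^-2
<D> = A^-10 + 2A^-2 - 2A^2 + A^6 - 2A^10 + A^14 (w = -6)
1 component over 14 crossings, w = -6
27 Fox colorings among 3^14, |V(-1)| = 9: tricolorable
why: |V(-1)| = 9: so tricolorable, since 3 divides 9


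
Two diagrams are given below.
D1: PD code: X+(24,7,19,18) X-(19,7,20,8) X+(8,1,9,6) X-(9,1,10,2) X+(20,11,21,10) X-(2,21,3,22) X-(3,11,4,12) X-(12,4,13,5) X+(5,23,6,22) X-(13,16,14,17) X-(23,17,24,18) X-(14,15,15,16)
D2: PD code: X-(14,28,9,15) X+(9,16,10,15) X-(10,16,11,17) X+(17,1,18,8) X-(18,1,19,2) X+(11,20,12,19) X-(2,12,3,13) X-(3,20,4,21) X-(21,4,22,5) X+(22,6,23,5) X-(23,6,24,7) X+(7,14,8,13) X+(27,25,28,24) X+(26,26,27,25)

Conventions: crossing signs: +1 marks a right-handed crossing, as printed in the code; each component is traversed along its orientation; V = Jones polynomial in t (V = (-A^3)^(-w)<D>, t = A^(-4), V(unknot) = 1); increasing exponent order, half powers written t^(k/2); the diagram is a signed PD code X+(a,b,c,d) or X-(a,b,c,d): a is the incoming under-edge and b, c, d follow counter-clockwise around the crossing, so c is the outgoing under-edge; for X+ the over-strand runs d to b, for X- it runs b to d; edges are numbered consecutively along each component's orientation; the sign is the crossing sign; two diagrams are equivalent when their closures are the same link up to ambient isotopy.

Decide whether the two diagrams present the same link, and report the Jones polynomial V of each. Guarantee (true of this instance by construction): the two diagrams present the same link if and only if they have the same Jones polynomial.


equivalent: yes
D1 (bracket A^-12 + A^-8 + A^-4 + 1; 12 crossings at w = -4): V = t^-3 + t^-2 + t^-1 + 1
V(D2) = t^-3 + t^-2 + t^-1 + 1  (w 0, c 14, <D> = 1 + A^4 + A^8 + A^12)
key observation: from 12 to 14 crossings by R-moves: one link, two diagrams


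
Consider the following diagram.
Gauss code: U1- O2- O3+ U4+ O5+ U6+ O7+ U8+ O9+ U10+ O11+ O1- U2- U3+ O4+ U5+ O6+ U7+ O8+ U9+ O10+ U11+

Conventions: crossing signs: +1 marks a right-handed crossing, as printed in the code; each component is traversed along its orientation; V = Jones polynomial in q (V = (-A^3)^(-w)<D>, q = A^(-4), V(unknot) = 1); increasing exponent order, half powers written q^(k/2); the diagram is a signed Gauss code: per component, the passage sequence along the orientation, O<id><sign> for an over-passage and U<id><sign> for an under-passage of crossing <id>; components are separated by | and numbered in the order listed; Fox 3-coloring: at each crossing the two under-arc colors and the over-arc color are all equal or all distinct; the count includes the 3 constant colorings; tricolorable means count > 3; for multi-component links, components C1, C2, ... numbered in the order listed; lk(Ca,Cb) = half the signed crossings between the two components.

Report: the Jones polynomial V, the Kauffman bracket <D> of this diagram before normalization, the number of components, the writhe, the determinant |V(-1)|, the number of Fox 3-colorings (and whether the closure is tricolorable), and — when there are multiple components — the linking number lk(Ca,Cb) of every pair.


Jones polynomial: V(q) = q^3 + q^5 - q^6 + q^7 - q^8 + q^9 - q^10
<D> = A^-19 - A^-15 + A^-11 - A^-7 + A^-3 - A - A^9; writhe +7
components 1, writhe +7 (11 crossings)
3-colorings: 3 of 3^11, det 7 — not tricolorable
note: w = +7 (over 11 crossings) is diagram-only; (-A^3)^(-7) removes it from V


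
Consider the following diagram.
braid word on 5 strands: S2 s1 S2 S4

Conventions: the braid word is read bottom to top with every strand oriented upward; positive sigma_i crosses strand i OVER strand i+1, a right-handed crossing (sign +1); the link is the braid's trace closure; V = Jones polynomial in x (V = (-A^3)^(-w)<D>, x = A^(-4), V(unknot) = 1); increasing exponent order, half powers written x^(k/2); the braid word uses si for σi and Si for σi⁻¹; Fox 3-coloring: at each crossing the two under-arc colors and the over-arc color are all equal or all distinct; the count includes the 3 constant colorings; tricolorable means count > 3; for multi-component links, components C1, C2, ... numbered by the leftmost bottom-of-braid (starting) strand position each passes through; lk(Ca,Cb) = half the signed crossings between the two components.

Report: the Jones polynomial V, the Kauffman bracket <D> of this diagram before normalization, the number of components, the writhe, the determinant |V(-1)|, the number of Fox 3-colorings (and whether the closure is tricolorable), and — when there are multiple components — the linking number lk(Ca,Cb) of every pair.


V = x^-3 + x^-2 + x^-1 + 1
<D> = A^-6 + A^-2 + A^2 + A^6 (w = -2)
3 components over 4 crossings, w = -2
lk(C1,C2): -1
lk(C1,C3) = 0
linking number lk(C2,C3) = 0
9 Fox colorings among 3^4, |V(-1)| = 0: tricolorable
why: summing lk over 3 pairs gives -1


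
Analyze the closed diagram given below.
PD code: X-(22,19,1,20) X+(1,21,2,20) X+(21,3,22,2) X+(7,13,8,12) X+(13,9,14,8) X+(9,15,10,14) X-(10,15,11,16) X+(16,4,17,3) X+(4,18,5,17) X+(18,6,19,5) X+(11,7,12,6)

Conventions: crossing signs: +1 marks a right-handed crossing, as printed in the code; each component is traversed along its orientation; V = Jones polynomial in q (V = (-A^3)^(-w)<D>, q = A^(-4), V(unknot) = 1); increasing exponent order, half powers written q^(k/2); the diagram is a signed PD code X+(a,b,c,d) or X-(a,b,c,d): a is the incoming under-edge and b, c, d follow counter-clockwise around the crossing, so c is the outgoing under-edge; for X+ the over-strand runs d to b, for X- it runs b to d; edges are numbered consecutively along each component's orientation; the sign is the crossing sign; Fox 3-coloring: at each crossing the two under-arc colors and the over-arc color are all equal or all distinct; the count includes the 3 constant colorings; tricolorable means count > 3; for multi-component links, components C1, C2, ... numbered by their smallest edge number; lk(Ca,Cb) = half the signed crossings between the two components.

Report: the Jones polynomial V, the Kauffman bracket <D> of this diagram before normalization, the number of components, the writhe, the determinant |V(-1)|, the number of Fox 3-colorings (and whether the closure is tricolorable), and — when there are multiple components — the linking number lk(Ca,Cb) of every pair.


V = q^2 + 2q^4 - 2q^5 + q^6 - 2q^7 + q^8
<D> = -A^-11 + 2A^-7 - A^-3 + 2A - 2A^5 - A^13 (w = +7)
1 component over 11 crossings, w = +7
27 Fox colorings among 3^11, |V(-1)| = 9: tricolorable
why: w = +7 (over 11 crossings) is diagram-only; (-A^3)^(-7) removes it from V


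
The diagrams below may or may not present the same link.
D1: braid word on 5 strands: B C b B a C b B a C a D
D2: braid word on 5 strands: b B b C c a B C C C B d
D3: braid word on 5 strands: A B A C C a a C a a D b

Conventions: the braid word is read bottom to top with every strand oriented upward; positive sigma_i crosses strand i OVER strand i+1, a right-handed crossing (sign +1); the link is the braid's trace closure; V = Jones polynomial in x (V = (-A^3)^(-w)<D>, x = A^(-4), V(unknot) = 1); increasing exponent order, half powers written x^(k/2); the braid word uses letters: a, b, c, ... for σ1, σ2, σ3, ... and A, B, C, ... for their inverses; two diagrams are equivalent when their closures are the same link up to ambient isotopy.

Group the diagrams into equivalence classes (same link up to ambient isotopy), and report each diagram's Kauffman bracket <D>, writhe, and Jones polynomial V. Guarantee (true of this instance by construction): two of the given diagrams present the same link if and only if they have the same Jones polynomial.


classes: {D1, D3} | {D2}
V(D1) = -x^-3 + x^-2 - x^-1 + 3 - x + x^2 - x^3  [12 crossings, <D> = -A^-18 + A^-14 - A^-10 + 3A^-6 - A^-2 + A^2 - A^6, w = -2]
D2 (bracket A^-2 + A^6 - A^10; 12 crossings at w = -2): V = -x^-4 + x^-3 + x^-1
V(D3) = -x^-3 + x^-2 - x^-1 + 3 - x + x^2 - x^3  [12 crossings, <D> = -A^-18 + A^-14 - A^-10 + 3A^-6 - A^-2 + A^2 - A^6, w = -2]
note: V(x) takes 2 values over 3 diagrams, fixing the grouping


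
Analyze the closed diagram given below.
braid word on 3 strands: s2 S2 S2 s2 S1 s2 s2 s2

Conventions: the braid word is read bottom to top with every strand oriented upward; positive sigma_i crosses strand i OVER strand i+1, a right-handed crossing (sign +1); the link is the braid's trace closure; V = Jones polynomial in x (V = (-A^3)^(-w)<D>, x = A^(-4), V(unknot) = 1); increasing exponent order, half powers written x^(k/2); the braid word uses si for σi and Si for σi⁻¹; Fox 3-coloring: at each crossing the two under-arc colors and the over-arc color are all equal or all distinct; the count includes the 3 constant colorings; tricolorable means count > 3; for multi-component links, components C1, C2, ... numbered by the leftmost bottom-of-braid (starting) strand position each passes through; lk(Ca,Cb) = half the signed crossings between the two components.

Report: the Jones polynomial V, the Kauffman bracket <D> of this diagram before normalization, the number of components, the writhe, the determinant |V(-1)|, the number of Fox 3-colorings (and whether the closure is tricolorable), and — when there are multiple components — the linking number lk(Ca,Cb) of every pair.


Jones polynomial: V(x) = x + x^3 - x^4
<D> = -A^-10 + A^-6 + A^2; writhe +2
components 1, writhe +2 (8 crossings)
3-colorings: 9 of 3^8, det 3 — tricolorable
note: free reduction leaves σ1⁻¹ σ2 σ2 σ2 of the original 8 letters


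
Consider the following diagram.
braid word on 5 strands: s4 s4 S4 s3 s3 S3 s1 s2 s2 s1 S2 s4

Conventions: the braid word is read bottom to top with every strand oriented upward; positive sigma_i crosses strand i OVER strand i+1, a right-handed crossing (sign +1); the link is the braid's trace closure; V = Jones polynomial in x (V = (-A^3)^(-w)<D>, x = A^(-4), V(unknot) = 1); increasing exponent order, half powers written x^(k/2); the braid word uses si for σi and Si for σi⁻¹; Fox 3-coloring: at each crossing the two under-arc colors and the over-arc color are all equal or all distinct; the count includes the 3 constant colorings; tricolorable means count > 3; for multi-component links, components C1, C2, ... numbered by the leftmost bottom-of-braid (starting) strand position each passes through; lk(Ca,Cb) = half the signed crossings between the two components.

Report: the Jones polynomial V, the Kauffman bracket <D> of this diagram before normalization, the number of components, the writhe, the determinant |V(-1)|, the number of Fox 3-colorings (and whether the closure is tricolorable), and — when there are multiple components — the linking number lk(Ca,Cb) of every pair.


V = x - x^2 + 2x^3 - x^4 + 2x^5 + x^7
<D> = A^-10 + 2A^-2 - A^2 + 2A^6 - A^10 + A^14 (w = +6)
3 components over 12 crossings, w = +6
lk(C1,C2): +2
lk(C1,C3) = 0
linking number lk(C2,C3) = +1
3 Fox colorings among 3^12, |V(-1)| = 8: not tricolorable
why: span 6 respects span(V) <= c + mu - 1 = 14 for this 3-component diagram


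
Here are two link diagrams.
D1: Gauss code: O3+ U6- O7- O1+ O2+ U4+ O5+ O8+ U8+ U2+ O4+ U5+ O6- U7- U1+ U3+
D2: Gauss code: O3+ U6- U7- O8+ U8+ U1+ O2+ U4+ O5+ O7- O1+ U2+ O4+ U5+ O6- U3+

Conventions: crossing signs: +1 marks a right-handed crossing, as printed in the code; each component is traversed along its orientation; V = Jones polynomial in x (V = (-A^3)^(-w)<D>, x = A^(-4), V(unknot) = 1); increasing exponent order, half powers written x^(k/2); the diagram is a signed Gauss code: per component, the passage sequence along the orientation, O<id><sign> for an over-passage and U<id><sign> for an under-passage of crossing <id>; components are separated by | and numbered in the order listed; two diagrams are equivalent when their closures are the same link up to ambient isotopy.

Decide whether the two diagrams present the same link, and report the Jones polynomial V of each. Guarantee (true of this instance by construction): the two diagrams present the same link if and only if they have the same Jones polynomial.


equivalent: yes
V(D1) = x + x^3 - x^4  (w +4, c 8, <D> = -A^-4 + 1 + A^8)
D2 (bracket -A^-4 + 1 + A^8; 8 crossings at w = +4): V = x + x^3 - x^4
why: one V(x) for all 2 diagrams — one class (guaranteed)


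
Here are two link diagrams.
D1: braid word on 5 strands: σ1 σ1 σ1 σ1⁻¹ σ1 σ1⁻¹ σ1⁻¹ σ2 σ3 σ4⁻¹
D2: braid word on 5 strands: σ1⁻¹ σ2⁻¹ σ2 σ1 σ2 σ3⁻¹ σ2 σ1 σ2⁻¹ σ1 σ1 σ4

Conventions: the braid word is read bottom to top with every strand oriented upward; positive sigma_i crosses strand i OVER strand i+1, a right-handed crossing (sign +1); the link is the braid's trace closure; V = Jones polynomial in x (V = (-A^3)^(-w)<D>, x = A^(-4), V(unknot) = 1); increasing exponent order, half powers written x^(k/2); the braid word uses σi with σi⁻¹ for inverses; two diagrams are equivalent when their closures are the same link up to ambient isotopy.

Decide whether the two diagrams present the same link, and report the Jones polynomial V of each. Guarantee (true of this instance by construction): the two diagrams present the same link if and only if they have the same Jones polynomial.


equivalent: no
D1 (bracket A^6; 10 crossings at w = +2): V = 1
V(D2) = x - x^2 + 2x^3 - x^4 + x^5 - x^6  [12 crossings, <D> = -A^-12 + A^-8 - A^-4 + 2 - A^4 + A^8, w = +4]
observation: comparing 2 Jones polynomials yields 2 groups


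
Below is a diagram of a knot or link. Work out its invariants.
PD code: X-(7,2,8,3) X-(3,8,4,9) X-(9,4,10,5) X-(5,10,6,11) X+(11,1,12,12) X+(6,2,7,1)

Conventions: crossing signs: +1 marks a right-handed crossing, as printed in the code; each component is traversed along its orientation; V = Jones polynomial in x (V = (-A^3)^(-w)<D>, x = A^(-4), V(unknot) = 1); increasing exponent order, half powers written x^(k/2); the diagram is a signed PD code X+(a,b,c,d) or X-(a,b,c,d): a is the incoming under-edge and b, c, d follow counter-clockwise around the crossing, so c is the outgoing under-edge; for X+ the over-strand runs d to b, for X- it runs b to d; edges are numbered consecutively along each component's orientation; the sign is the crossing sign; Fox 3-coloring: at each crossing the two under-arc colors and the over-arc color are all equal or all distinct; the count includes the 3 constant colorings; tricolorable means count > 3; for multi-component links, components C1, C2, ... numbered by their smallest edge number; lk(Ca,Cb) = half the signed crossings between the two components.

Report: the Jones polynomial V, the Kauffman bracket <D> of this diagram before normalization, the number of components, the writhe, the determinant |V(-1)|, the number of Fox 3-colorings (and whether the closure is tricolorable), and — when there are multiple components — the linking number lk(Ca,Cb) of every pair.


V = -x^-4 + x^-3 + x^-1
<D> = A^-2 + A^6 - A^10 (w = -2)
1 component over 6 crossings, w = -2
9 Fox colorings among 3^6, |V(-1)| = 3: tricolorable
why: the span of V is 3, forcing >= 3 crossings in any diagram


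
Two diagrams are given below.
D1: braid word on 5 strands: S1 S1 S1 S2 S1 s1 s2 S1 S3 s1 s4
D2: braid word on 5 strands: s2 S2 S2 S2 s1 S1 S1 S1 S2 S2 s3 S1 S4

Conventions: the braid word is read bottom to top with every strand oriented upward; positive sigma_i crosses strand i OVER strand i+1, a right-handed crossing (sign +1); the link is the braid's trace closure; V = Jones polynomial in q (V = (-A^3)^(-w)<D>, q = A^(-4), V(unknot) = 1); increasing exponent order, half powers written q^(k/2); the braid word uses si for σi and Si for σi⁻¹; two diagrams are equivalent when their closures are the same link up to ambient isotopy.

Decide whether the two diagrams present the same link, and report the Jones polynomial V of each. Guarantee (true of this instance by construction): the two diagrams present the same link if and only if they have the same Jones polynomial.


same link: no
V(D1) = q^(-9/2) - q^(-5/2) - q^(-3/2) - q^(-1/2)  [11 crossings, <D> = A^-7 + A^-3 + A - A^9, w = -3]
V(D2) = q^(-15/2) - q^(-13/2) - q^(-9/2) - q^(-5/2)  (w -7, c 13, <D> = A^-11 + A^-3 + A^5 - A^9)
note: 2 values of V(q) split the 2 diagrams


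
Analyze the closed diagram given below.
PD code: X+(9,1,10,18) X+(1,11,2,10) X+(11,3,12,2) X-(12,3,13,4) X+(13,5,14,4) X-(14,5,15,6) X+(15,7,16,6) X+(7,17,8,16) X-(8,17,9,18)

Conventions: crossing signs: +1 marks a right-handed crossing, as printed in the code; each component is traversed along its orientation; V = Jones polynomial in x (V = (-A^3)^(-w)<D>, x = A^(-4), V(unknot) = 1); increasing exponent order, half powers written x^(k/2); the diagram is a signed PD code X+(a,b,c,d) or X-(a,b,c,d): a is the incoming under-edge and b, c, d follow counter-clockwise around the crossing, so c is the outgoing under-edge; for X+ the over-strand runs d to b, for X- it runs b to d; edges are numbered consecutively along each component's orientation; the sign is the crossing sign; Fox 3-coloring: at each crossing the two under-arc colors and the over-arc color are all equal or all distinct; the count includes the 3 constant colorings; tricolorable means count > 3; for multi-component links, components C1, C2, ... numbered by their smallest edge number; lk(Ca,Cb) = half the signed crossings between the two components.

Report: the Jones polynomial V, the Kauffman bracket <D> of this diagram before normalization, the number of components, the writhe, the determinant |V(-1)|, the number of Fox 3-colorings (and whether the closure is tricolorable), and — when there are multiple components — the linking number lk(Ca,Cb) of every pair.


V(x) = x + x^3 - x^4
bracket: A^-7 - A^-3 - A^5, w = +3
1 component, writhe +3, over 9 crossings
det 3, colorings 9 of 3^9 — tricolorable
observation: det 3 = |V(-1)|; divisible by 3, so tricolorable


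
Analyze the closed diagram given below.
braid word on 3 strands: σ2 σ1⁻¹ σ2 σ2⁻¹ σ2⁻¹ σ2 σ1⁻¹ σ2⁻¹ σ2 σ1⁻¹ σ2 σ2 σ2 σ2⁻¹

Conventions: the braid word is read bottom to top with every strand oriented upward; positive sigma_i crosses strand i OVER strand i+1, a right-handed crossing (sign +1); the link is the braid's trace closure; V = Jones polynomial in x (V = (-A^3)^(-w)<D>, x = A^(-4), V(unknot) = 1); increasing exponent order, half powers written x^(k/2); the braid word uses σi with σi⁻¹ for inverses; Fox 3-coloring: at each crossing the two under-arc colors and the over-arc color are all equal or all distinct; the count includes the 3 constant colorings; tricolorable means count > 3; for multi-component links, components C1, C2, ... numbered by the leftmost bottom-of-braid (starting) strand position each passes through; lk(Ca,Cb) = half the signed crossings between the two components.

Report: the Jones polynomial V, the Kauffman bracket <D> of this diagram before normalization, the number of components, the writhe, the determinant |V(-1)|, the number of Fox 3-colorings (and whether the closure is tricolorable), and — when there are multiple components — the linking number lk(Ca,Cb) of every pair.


Jones polynomial: V(x) = -x^-3 + x^-2 - x^-1 + 3 - x + x^2 - x^3
<D> = -A^-12 + A^-8 - A^-4 + 3 - A^4 + A^8 - A^12; writhe 0
components 1, writhe 0 (14 crossings)
3-colorings: 27 of 3^14, det 9 — tricolorable
note: inverse pairs cancel, leaving σ2 σ1⁻¹ σ1⁻¹ σ1⁻¹ σ2 σ2


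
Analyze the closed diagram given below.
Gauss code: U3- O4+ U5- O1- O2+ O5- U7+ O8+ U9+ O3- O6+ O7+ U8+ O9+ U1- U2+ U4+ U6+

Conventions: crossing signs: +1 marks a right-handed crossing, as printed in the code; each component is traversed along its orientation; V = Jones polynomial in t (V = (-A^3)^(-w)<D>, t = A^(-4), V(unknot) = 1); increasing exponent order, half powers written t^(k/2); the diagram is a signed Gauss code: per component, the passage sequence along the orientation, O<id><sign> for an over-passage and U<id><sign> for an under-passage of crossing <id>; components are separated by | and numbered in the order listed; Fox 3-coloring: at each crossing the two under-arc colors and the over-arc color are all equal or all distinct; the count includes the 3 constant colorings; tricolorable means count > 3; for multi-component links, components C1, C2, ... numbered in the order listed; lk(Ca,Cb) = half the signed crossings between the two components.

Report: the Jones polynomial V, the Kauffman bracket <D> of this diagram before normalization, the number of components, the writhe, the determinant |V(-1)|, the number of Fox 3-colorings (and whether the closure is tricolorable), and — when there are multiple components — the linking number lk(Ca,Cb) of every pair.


Jones polynomial: V(t) = t + t^3 - t^4
<D> = A^-7 - A^-3 - A^5; writhe +3
components 1, writhe +3 (9 crossings)
3-colorings: 9 of 3^9, det 3 — tricolorable
note: w = +3 shifts under R1 moves; the (-A^3)^(-3) factor cancels that in V


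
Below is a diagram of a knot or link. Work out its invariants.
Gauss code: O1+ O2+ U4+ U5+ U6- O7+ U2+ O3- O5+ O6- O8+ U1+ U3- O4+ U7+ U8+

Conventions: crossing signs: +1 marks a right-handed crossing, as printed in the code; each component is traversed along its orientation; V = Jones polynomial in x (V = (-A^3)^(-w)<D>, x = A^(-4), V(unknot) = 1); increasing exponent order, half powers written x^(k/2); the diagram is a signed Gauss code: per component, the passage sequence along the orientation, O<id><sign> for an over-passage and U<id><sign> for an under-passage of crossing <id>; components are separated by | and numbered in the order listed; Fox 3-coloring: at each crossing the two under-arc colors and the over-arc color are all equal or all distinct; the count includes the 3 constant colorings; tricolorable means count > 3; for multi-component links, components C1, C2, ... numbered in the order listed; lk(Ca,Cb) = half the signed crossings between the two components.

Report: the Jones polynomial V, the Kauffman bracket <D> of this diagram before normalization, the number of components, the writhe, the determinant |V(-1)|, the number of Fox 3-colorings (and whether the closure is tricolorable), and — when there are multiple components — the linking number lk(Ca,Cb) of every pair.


Jones polynomial: V(x) = x - x^2 + 2x^3 - x^4 + x^5 - x^6
<D> = -A^-12 + A^-8 - A^-4 + 2 - A^4 + A^8; writhe +4
components 1, writhe +4 (8 crossings)
3-colorings: 3 of 3^8, det 7 — not tricolorable
note: |V(-1)| = 7: so not tricolorable, since 3 does not divide 7


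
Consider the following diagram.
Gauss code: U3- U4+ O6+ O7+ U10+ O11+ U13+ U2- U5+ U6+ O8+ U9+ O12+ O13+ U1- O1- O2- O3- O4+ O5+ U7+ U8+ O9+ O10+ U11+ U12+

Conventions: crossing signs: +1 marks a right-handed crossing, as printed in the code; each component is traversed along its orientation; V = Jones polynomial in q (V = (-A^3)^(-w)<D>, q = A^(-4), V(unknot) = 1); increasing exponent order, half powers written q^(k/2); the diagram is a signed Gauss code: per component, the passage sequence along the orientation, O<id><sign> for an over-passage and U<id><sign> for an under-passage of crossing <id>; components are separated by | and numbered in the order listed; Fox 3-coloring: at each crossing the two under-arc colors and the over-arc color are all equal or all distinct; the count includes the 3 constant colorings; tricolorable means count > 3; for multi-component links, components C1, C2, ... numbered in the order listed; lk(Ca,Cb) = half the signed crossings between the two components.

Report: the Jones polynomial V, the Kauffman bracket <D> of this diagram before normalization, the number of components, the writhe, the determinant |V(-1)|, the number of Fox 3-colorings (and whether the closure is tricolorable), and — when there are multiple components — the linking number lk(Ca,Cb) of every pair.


V = q^3 + q^5 - q^8
<D> = A^-11 - A - A^9 (w = +7)
1 component over 13 crossings, w = +7
9 Fox colorings among 3^13, |V(-1)| = 3: tricolorable
why: w = +7 shifts under R1 moves; the (-A^3)^(-7) factor cancels that in V


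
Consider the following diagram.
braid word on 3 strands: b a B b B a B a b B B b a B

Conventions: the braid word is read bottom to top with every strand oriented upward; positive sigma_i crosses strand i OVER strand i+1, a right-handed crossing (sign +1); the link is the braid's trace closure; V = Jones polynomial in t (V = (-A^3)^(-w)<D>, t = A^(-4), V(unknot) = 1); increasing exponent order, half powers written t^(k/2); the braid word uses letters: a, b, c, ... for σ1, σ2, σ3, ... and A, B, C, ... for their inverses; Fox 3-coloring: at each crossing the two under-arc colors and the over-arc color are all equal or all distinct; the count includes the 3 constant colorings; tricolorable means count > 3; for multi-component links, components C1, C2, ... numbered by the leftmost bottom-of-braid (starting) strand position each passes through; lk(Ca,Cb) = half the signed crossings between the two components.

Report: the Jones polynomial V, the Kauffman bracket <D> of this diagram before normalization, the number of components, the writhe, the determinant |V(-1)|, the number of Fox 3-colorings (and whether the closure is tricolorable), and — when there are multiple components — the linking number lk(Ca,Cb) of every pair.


Jones polynomial: V(t) = t^-1 - 1 + 2t - 2t^2 + 2t^3 - 2t^4 + t^5
<D> = A^-14 - 2A^-10 + 2A^-6 - 2A^-2 + 2A^2 - A^6 + A^10; writhe +2
components 1, writhe +2 (14 crossings)
3-colorings: 3 of 3^14, det 11 — not tricolorable
note: det 11 = |V(-1)|; not divisible by 3, so not tricolorable


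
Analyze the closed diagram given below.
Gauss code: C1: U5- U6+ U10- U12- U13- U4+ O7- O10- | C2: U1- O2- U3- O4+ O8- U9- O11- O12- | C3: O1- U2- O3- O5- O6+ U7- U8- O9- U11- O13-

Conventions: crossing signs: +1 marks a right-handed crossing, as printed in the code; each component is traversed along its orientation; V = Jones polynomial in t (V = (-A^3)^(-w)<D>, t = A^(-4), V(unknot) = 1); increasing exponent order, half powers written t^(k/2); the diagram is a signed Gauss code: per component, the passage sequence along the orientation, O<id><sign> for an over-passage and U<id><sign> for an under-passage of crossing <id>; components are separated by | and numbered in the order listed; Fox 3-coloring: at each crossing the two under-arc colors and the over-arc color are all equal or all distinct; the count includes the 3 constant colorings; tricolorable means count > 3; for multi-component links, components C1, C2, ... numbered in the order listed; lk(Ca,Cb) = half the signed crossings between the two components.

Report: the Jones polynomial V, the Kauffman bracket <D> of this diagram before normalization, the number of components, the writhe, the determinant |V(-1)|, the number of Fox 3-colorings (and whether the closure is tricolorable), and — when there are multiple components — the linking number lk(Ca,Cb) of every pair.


V = t^-11 - t^-10 + 2t^-9 - 2t^-8 + 2t^-7 - t^-6 + 2t^-5 + t^-3
<D> = -A^-15 - 2A^-7 + A^-3 - 2A + 2A^5 - 2A^9 + A^13 - A^17 (w = -9)
3 components over 13 crossings, w = -9
lk(C1,C2): 0
lk(C1,C3) = -1
linking number lk(C2,C3) = -3
9 Fox colorings among 3^13, |V(-1)| = 12: tricolorable
why: w = -9 shifts under R1 moves; the (-A^3)^(9) factor cancels that in V


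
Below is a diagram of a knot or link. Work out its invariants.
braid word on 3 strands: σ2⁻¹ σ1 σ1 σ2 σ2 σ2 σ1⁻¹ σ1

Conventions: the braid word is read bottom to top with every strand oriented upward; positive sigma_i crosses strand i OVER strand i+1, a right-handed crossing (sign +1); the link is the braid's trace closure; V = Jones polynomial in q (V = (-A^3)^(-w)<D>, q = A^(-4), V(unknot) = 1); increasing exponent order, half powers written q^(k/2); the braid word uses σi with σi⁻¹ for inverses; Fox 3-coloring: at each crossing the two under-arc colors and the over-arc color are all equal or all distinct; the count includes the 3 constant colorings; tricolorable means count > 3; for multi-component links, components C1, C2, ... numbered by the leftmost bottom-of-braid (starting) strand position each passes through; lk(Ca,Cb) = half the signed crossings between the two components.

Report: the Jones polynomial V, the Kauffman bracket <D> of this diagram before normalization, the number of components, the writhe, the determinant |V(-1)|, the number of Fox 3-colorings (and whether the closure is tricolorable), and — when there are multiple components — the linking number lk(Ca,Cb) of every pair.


V(q) = q + 2q^3 + q^5
bracket: A^-8 + 2 + A^8, w = +4
3 components, writhe +4, over 8 crossings
lk(C1,C2) = 0
linking number lk(C1,C3) = +1
lk(C2,C3): +1
det 4, colorings 3 of 3^8 — not tricolorable
observation: summing lk over 3 pairs gives +2


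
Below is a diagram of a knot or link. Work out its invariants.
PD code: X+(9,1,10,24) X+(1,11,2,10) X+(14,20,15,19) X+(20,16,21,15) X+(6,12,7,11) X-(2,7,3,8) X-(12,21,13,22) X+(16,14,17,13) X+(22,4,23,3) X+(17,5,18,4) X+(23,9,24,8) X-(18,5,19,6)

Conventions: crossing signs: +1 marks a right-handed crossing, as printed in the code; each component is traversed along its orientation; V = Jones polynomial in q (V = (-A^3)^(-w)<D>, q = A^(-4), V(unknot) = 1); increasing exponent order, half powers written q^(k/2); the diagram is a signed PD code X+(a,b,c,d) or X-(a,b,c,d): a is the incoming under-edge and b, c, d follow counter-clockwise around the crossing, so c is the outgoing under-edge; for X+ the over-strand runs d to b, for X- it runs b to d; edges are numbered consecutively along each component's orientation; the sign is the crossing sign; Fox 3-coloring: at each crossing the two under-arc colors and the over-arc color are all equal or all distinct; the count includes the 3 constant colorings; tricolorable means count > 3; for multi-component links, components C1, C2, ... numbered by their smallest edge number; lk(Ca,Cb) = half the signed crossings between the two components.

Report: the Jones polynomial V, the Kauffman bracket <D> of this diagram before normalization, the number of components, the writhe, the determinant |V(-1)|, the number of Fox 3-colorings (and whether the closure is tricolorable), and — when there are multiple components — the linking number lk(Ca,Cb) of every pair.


Jones polynomial: V(q) = q^2 - q^3 + 3q^4 - 3q^5 + 4q^6 - 4q^7 + 2q^8 - 2q^9 + q^10
<D> = A^-22 - 2A^-18 + 2A^-14 - 4A^-10 + 4A^-6 - 3A^-2 + 3A^2 - A^6 + A^10; writhe +6
components 1, writhe +6 (12 crossings)
3-colorings: 9 of 3^12, det 21 — tricolorable
note: |V(-1)| = 21: so tricolorable, since 3 divides 21


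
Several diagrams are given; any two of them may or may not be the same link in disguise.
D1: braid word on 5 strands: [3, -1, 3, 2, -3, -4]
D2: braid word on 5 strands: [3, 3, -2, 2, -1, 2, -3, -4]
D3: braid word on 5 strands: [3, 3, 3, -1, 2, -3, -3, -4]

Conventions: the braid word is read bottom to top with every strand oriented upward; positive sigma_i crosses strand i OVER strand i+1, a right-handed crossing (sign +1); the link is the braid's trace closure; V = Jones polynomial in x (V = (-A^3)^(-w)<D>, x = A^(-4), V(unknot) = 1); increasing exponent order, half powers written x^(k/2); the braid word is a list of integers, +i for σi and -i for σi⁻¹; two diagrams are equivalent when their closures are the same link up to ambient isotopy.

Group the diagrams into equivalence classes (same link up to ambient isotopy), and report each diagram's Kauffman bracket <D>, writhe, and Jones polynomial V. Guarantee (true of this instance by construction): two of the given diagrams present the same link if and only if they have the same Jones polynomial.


classes: {D1, D2, D3}
V(D1) = 1  [6 crossings, <D> = 1, w = 0]
V(D2) = 1  [8 crossings, <D> = 1, w = 0]
D3 (bracket 1; 8 crossings at w = 0): V = 1
note: one V(x) for all 3 diagrams — one class (guaranteed)


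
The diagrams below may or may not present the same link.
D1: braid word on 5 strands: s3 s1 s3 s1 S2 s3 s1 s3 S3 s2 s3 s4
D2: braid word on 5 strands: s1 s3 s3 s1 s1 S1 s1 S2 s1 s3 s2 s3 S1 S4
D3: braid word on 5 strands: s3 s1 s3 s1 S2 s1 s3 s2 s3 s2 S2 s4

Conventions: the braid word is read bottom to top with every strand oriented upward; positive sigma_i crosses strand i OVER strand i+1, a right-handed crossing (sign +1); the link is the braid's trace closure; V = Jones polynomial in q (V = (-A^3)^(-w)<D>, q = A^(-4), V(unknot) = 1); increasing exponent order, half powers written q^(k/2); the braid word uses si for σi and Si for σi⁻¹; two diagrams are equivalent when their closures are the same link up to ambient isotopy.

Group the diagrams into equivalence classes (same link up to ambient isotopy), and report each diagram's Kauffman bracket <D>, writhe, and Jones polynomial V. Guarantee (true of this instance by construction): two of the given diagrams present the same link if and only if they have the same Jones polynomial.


grouping into links: {D1, D2, D3}
V(D1) = q^2 - q^3 + 3q^4 - 3q^5 + 3q^6 - 3q^7 + 2q^8 - q^9  (w +8, c 12, <D> = -A^-12 + 2A^-8 - 3A^-4 + 3 - 3A^4 + 3A^8 - A^12 + A^16)
V(D2) = q^2 - q^3 + 3q^4 - 3q^5 + 3q^6 - 3q^7 + 2q^8 - q^9  (w +6, c 14, <D> = -A^-18 + 2A^-14 - 3A^-10 + 3A^-6 - 3A^-2 + 3A^2 - A^6 + A^10)
D3 (bracket -A^-12 + 2A^-8 - 3A^-4 + 3 - 3A^4 + 3A^8 - A^12 + A^16; 12 crossings at w = +8): V = q^2 - q^3 + 3q^4 - 3q^5 + 3q^6 - 3q^7 + 2q^8 - q^9
why: one V(q) for all 3 diagrams — one class (guaranteed)


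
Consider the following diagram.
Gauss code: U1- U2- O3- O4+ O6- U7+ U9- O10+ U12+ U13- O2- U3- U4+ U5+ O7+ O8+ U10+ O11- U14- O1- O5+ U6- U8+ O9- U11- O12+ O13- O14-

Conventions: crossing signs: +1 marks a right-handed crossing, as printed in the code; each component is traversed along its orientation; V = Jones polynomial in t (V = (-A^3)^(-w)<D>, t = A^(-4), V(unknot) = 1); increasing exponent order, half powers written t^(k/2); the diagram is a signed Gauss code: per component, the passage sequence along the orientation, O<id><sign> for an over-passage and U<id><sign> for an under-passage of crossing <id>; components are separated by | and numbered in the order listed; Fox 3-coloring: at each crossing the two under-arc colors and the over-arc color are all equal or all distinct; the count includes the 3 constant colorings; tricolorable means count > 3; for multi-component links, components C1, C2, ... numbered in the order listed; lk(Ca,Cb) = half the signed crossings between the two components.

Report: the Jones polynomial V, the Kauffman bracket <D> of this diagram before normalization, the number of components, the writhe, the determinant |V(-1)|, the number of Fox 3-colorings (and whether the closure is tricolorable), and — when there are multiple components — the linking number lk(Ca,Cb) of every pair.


Jones polynomial: V(t) = -t^-6 + 2t^-5 - 4t^-4 + 5t^-3 - 4t^-2 + 5t^-1 - 3 + 2t - t^2
<D> = -A^-14 + 2A^-10 - 3A^-6 + 5A^-2 - 4A^2 + 5A^6 - 4A^10 + 2A^14 - A^18; writhe -2
components 1, writhe -2 (14 crossings)
3-colorings: 9 of 3^14, det 27 — tricolorable
note: V spans 8 powers of t: at least 8 crossings in any diagram


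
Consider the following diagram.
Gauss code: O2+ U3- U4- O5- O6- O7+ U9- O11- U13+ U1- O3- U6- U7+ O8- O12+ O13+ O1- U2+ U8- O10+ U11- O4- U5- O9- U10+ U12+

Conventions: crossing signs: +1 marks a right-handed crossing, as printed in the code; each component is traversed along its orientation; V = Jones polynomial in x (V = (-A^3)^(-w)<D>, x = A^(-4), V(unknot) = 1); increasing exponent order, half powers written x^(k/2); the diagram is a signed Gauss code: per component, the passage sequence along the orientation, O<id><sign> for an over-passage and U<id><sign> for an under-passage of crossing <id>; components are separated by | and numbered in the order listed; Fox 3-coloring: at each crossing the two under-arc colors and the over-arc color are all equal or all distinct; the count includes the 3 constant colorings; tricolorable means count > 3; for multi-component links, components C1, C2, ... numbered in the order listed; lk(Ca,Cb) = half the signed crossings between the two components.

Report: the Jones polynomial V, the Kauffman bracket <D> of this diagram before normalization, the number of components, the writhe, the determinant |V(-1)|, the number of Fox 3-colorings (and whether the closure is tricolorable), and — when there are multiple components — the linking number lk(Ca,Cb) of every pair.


Jones polynomial: V(x) = x^-5 - 2x^-4 + 2x^-3 - 2x^-2 + 2x^-1 - 1 + x
<D> = -A^-13 + A^-9 - 2A^-5 + 2A^-1 - 2A^3 + 2A^7 - A^11; writhe -3
components 1, writhe -3 (13 crossings)
3-colorings: 3 of 3^13, det 11 — not tricolorable
note: |V(-1)| = 11: so not tricolorable, since 3 does not divide 11


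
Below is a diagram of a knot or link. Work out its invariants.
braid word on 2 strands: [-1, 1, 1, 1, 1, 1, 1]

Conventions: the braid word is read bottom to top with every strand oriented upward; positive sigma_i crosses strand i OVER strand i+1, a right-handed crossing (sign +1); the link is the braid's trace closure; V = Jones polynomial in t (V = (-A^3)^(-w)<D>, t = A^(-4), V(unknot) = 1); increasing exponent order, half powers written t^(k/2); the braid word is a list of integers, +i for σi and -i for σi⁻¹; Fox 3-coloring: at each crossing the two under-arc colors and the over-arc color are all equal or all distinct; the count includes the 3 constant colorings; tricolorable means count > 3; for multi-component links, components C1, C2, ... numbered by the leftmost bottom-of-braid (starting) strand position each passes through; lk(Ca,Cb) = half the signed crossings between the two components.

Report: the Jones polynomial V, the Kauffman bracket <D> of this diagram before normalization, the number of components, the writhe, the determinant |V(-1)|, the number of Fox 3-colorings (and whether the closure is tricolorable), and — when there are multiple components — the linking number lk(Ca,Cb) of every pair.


V(t) = t^2 + t^4 - t^5 + t^6 - t^7
bracket: A^-13 - A^-9 + A^-5 - A^-1 - A^7, w = +5
1 component, writhe +5, over 7 crossings
det 5, colorings 3 of 3^7 — not tricolorable
observation: a (2,5) torus form — a single generator 5 times
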